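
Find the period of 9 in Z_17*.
Powers of 9 mod 17: 9^1≡9, 9^2≡13, 9^3≡15, 9^4≡16, 9^5≡8, 9^6≡4, 9^7≡2, 9^8≡1. Order = 8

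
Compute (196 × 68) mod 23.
11

(196 × 68) = 13328
13328 mod 23 = 11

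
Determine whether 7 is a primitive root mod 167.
p - 1 = 166 has prime divisors 2, 83. Check 7^(166/q) mod 167 for each: 7^(166/2) = 7^83 ≡ 1, 7^(166/83) = 7^2 ≡ 49 (mod 167). Since 7^83 ≡ 1 (mod 167), the order of 7 divides 83 (in fact the order is 83) ≠ 166, so it is not a primitive root.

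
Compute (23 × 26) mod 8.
6

(23 × 26) = 598
598 mod 8 = 6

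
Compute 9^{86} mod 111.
108

Using successive squaring:
Binary expansion of 86: 1010110
Powers of 9 mod 111 (each is the square of the previous):
  9^1 ≡ 9 (mod 111)
  9^2 ≡ 9² = 81 ≡ 81 (mod 111)
  9^4 ≡ 81² = 6561 ≡ 12 (mod 111)
  9^8 ≡ 12² = 144 ≡ 33 (mod 111)
  9^16 ≡ 33² = 1089 ≡ 90 (mod 111)
  9^32 ≡ 90² = 8100 ≡ 108 (mod 111)
  9^64 ≡ 108² = 11664 ≡ 9 (mod 111)
86 = 64 + 16 + 4 + 2, so 9^86 = 9^64 × 9^16 × 9^4 × 9^2 ≡ 9 × 90 × 12 × 81 (mod 111)
Multiplying step by step:
  9 × 90 = 810 ≡ 33 (mod 111)
  33 × 12 = 396 ≡ 63 (mod 111)
  63 × 81 = 5103 ≡ 108 (mod 111)
Result: 9^86 ≡ 108 (mod 111)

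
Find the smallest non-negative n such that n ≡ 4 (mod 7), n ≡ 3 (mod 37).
151

Using the Chinese Remainder Theorem:
M = product of moduli = 259
For equation 1: M_1 = 37, 37 ≡ 2 (mod 7), inverse of 37 mod 7 is 4 (check: 2 × 4 = 8 ≡ 1 (mod 7))
For equation 2: M_2 = 7, 7 ≡ 7 (mod 37), inverse of 7 mod 37 is 16 (check: 7 × 16 = 112 ≡ 1 (mod 37))
Combine: n ≡ Σ r_i×M_i×(M_i⁻¹ mod m_i) = 4×37×4 + 3×7×16 = 592 + 336 = 928
928 mod 259 = 151
n ≡ 151 (mod 259)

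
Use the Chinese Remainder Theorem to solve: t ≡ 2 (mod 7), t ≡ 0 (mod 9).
M = 7 × 9 = 63. M₁ = 9, y₁ ≡ 4 (mod 7). M₂ = 7, y₂ ≡ 4 (mod 9). t = 2×9×4 + 0×7×4 ≡ 9 (mod 63)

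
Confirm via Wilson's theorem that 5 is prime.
(4)! mod 5 = 4. Since this equals -1 (mod 5), Wilson confirms 5 is prime.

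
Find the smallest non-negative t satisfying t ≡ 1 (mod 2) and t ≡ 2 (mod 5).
M = 2 × 5 = 10. M₁ = 5, y₁ ≡ 1 (mod 2). M₂ = 2, y₂ ≡ 3 (mod 5). t = 1×5×1 + 2×2×3 ≡ 7 (mod 10)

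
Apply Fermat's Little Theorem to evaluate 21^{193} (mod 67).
26

By Fermat's Little Theorem, a^(p-1) ≡ 1 (mod p) for prime p and gcd(a, p) = 1
Here p = 67, so 21^66 ≡ 1 (mod 67)
We can reduce the exponent: 193 mod 66 = 61
So 21^193 ≡ 21^61 (mod 67)
Computing: 21^61 mod 67 = 26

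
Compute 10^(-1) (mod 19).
10^(-1) ≡ 2 (mod 19). Verification: 10 × 2 = 20 ≡ 1 (mod 19)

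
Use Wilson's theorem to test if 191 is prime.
(190)! mod 191 = 190. Since 190 ≡ -1 (mod 191), 191 is prime.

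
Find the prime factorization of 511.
7 × 73

Divide by primes starting from smallest:
511 ÷ 7 = 73
73 ÷ 73 = 1

511 = 7 × 73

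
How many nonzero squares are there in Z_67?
For prime 67, there are (p-1)/2 = (67-1)/2 = 33 quadratic residues (excluding 0).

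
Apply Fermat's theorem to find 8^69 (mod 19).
By Fermat: 8^{18} ≡ 1 (mod 19). 69 = 3×18 + 15. So 8^{69} ≡ 8^{15} ≡ 18 (mod 19)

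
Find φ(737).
660

Prime factorization: 737 = 11 × 67
Using the formula φ(n) = n × Π(1 - 1/p) for each prime factor p:
φ(737) = 737 × (1 - 1/11) × (1 - 1/67)
φ(737) = 660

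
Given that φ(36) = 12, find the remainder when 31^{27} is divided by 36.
By Euler: 31^{12} ≡ 1 (mod 36) since gcd(31, 36) = 1. 27 = 2×12 + 3. So 31^{27} ≡ 31^{3} ≡ 19 (mod 36)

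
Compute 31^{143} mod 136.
79

Using successive squaring:
Binary expansion of 143: 10001111
Powers of 31 mod 136 (each is the square of the previous):
  31^1 ≡ 31 (mod 136)
  31^2 ≡ 31² = 961 ≡ 9 (mod 136)
  31^4 ≡ 9² = 81 ≡ 81 (mod 136)
  31^8 ≡ 81² = 6561 ≡ 33 (mod 136)
  31^16 ≡ 33² = 1089 ≡ 1 (mod 136)
  31^32 ≡ 1² = 1 ≡ 1 (mod 136)
  31^64 ≡ 1² = 1 ≡ 1 (mod 136)
  31^128 ≡ 1² = 1 ≡ 1 (mod 136)
143 = 128 + 8 + 4 + 2 + 1, so 31^143 = 31^128 × 31^8 × 31^4 × 31^2 × 31^1 ≡ 1 × 33 × 81 × 9 × 31 (mod 136)
Multiplying step by step:
  1 × 33 = 33 ≡ 33 (mod 136)
  33 × 81 = 2673 ≡ 89 (mod 136)
  89 × 9 = 801 ≡ 121 (mod 136)
  121 × 31 = 3751 ≡ 79 (mod 136)
Result: 31^143 ≡ 79 (mod 136)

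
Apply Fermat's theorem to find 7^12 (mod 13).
By Fermat's Little Theorem, 7^{12} ≡ 1 (mod 13) since 13 is prime and gcd(7, 13) = 1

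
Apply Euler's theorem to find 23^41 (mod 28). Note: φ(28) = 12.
By Euler: 23^{12} ≡ 1 (mod 28) since gcd(23, 28) = 1. 41 = 3×12 + 5. So 23^{41} ≡ 23^{5} ≡ 11 (mod 28)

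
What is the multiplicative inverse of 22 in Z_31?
24

Using Extended Euclidean Algorithm:
gcd(22, 31) = 1
Bezout coefficients: 22 × -7 + 31 × 5 = 1
So 22 × -7 ≡ 1 (mod 31)
The inverse is -7 mod 31 = 24
Verification: 22 × 24 = 528 = 17 × 31 + 1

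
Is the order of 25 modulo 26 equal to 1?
No, the actual order is 2, not 1.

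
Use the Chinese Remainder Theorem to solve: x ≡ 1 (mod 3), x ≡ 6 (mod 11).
M = 3 × 11 = 33. M₁ = 11, y₁ ≡ 2 (mod 3). M₂ = 3, y₂ ≡ 4 (mod 11). x = 1×11×2 + 6×3×4 ≡ 28 (mod 33)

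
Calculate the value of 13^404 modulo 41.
Using Fermat: 13^{40} ≡ 1 (mod 41). 404 ≡ 4 (mod 40). So 13^{404} ≡ 13^{4} ≡ 25 (mod 41)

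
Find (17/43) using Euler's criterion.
(17/43) = 17^{21} mod 43 = 1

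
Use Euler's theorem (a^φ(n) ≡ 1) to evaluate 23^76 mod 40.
By Euler: 23^{16} ≡ 1 (mod 40) since gcd(23, 40) = 1. 76 = 4×16 + 12. So 23^{76} ≡ 23^{12} ≡ 1 (mod 40)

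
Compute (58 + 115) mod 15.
8

(58 + 115) = 173
173 mod 15 = 8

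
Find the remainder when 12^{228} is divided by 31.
By Fermat: 12^{30} ≡ 1 (mod 31). 228 = 7×30 + 18. So 12^{228} ≡ 12^{18} ≡ 8 (mod 31)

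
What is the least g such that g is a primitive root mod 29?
p - 1 = 28 has prime divisors 2, 7. h is a primitive root mod 29 iff h^(28/q) ≢ 1 (mod 29) for each such q.
h = 2: 2^14 ≡ 28, 2^4 ≡ 16 (mod 29); none is 1, so 2 has order 28 and is a primitive root.
The smallest primitive root mod 29 is g = 2.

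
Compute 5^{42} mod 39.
25

Using successive squaring:
Binary expansion of 42: 101010
Powers of 5 mod 39 (each is the square of the previous):
  5^1 ≡ 5 (mod 39)
  5^2 ≡ 5² = 25 ≡ 25 (mod 39)
  5^4 ≡ 25² = 625 ≡ 1 (mod 39)
  5^8 ≡ 1² = 1 ≡ 1 (mod 39)
  5^16 ≡ 1² = 1 ≡ 1 (mod 39)
  5^32 ≡ 1² = 1 ≡ 1 (mod 39)
42 = 32 + 8 + 2, so 5^42 = 5^32 × 5^8 × 5^2 ≡ 1 × 1 × 25 (mod 39)
Multiplying step by step:
  1 × 1 = 1 ≡ 1 (mod 39)
  1 × 25 = 25 ≡ 25 (mod 39)
Result: 5^42 ≡ 25 (mod 39)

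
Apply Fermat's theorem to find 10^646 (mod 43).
By Fermat: 10^{42} ≡ 1 (mod 43). 646 ≡ 16 (mod 42). So 10^{646} ≡ 10^{16} ≡ 31 (mod 43)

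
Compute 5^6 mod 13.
6 = 4 + 2 (binary 110). Repeated squaring mod 13: 5^1 ≡ 5; 5^2 ≡ 5² = 25 ≡ 12; 5^4 ≡ 12² = 144 ≡ 1. Multiply: 5^6 = 5^4 × 5^2 ≡ 1 × 12 (mod 13): 1 × 12 = 12 ≡ 12. So 5^6 ≡ 12 (mod 13).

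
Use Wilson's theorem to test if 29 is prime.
(28)! mod 29 = 28. Since 28 ≡ -1 (mod 29), 29 is prime.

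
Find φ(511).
432

Prime factorization: 511 = 7 × 73
Using the formula φ(n) = n × Π(1 - 1/p) for each prime factor p:
φ(511) = 511 × (1 - 1/7) × (1 - 1/73)
φ(511) = 432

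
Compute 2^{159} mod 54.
44

Using successive squaring:
Binary expansion of 159: 10011111
Powers of 2 mod 54 (each is the square of the previous):
  2^1 ≡ 2 (mod 54)
  2^2 ≡ 2² = 4 ≡ 4 (mod 54)
  2^4 ≡ 4² = 16 ≡ 16 (mod 54)
  2^8 ≡ 16² = 256 ≡ 40 (mod 54)
  2^16 ≡ 40² = 1600 ≡ 34 (mod 54)
  2^32 ≡ 34² = 1156 ≡ 22 (mod 54)
  2^64 ≡ 22² = 484 ≡ 52 (mod 54)
  2^128 ≡ 52² = 2704 ≡ 4 (mod 54)
159 = 128 + 16 + 8 + 4 + 2 + 1, so 2^159 = 2^128 × 2^16 × 2^8 × 2^4 × 2^2 × 2^1 ≡ 4 × 34 × 40 × 16 × 4 × 2 (mod 54)
Multiplying step by step:
  4 × 34 = 136 ≡ 28 (mod 54)
  28 × 40 = 1120 ≡ 40 (mod 54)
  40 × 16 = 640 ≡ 46 (mod 54)
  46 × 4 = 184 ≡ 22 (mod 54)
  22 × 2 = 44 ≡ 44 (mod 54)
Result: 2^159 ≡ 44 (mod 54)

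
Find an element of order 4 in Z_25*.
7 has order 4 mod 25 since 7^{4} ≡ 1 (mod 25) and no smaller power works.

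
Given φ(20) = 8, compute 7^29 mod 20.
By Euler: 7^{8} ≡ 1 (mod 20) since gcd(7, 20) = 1. 29 = 3×8 + 5. So 7^{29} ≡ 7^{5} ≡ 7 (mod 20)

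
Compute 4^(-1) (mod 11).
3

Using Extended Euclidean Algorithm:
gcd(4, 11) = 1
Bezout coefficients: 4 × 3 + 11 × -1 = 1
So 4 × 3 ≡ 1 (mod 11)
The inverse is 3 mod 11 = 3
Verification: 4 × 3 = 12 = 1 × 11 + 1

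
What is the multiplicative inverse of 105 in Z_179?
105^(-1) ≡ 104 (mod 179). Verification: 105 × 104 = 10920 ≡ 1 (mod 179)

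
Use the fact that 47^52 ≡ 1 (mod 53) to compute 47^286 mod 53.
By Fermat: 47^{52} ≡ 1 (mod 53). 286 = 5×52 + 26. So 47^{286} ≡ 47^{26} ≡ 1 (mod 53)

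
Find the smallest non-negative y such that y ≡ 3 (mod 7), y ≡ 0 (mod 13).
52

Using the Chinese Remainder Theorem:
M = product of moduli = 91
For equation 1: M_1 = 13, 13 ≡ 6 (mod 7), inverse of 13 mod 7 is 6 (check: 6 × 6 = 36 ≡ 1 (mod 7))
For equation 2: M_2 = 7, 7 ≡ 7 (mod 13), inverse of 7 mod 13 is 2 (check: 7 × 2 = 14 ≡ 1 (mod 13))
Combine: y ≡ Σ r_i×M_i×(M_i⁻¹ mod m_i) = 3×13×6 + 0×7×2 = 234 + 0 = 234
234 mod 91 = 52
y ≡ 52 (mod 91)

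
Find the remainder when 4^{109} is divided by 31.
By Fermat: 4^{30} ≡ 1 (mod 31). 109 = 3×30 + 19. So 4^{109} ≡ 4^{19} ≡ 8 (mod 31)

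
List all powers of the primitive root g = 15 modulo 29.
g^1, g^2, ..., g^{28} mod 29: {15, 22, 11, 20, 10, 5, 17, 23, 26, 13, 21, 25, 27, 28, 14, 7, 18, 9, 19, 24, 12, 6, 3, 16, 8, 4, 2, 1}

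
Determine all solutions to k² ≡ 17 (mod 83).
The square roots of 17 mod 83 are 10 and 73. Verify: 10² = 100 ≡ 17 (mod 83)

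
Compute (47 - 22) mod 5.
0

(47 - 22) = 25
25 mod 5 = 0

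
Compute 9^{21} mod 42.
15

Using successive squaring:
Binary expansion of 21: 10101
Powers of 9 mod 42 (each is the square of the previous):
  9^1 ≡ 9 (mod 42)
  9^2 ≡ 9² = 81 ≡ 39 (mod 42)
  9^4 ≡ 39² = 1521 ≡ 9 (mod 42)
  9^8 ≡ 9² = 81 ≡ 39 (mod 42)
  9^16 ≡ 39² = 1521 ≡ 9 (mod 42)
21 = 16 + 4 + 1, so 9^21 = 9^16 × 9^4 × 9^1 ≡ 9 × 9 × 9 (mod 42)
Multiplying step by step:
  9 × 9 = 81 ≡ 39 (mod 42)
  39 × 9 = 351 ≡ 15 (mod 42)
Result: 9^21 ≡ 15 (mod 42)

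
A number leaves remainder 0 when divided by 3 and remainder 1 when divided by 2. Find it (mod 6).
M = 3 × 2 = 6. M₁ = 2, y₁ ≡ 2 (mod 3). M₂ = 3, y₂ ≡ 1 (mod 2). n = 0×2×2 + 1×3×1 ≡ 3 (mod 6)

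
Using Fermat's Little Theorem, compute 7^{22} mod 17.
9

By Fermat's Little Theorem, a^(p-1) ≡ 1 (mod p) for prime p and gcd(a, p) = 1
Here p = 17, so 7^16 ≡ 1 (mod 17)
We can reduce the exponent: 22 mod 16 = 6
So 7^22 ≡ 7^6 (mod 17)
Computing: 7^6 mod 17 = 9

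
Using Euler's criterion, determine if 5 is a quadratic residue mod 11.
By Euler's criterion: 5^{5} ≡ 1 (mod 11). Since this equals 1, 5 is a QR.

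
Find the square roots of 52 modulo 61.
The square roots of 52 mod 61 are 28 and 33. Verify: 28² = 784 ≡ 52 (mod 61)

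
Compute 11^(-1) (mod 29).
8

Using Extended Euclidean Algorithm:
gcd(11, 29) = 1
Bezout coefficients: 11 × 8 + 29 × -3 = 1
So 11 × 8 ≡ 1 (mod 29)
The inverse is 8 mod 29 = 8
Verification: 11 × 8 = 88 = 3 × 29 + 1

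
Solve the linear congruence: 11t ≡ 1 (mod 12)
11

Since gcd(11, 12) = 1 divides 1, a solution exists.
Multiply both sides by the inverse of 11 mod 12:
  11^(-1) mod 12 = 11
  x ≡ 11 × 1 ≡ 11 ≡ 11 (mod 12)
Verification: 11 × 11 = 121 = 10 × 12 + 1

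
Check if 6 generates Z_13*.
p - 1 = 12 has prime divisors 2, 3. Check 6^(12/q) mod 13 for each: 6^(12/2) = 6^6 ≡ 12, 6^(12/3) = 6^4 ≡ 9 (mod 13). None of these is 1, so 6 has order 12 = φ(13), so it is a primitive root mod 13.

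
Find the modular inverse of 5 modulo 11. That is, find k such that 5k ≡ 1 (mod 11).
9

Using Extended Euclidean Algorithm:
gcd(5, 11) = 1
Bezout coefficients: 5 × -2 + 11 × 1 = 1
So 5 × -2 ≡ 1 (mod 11)
The inverse is -2 mod 11 = 9
Verification: 5 × 9 = 45 = 4 × 11 + 1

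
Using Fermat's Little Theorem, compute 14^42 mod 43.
By Fermat's Little Theorem, 14^{42} ≡ 1 (mod 43) since 43 is prime and gcd(14, 43) = 1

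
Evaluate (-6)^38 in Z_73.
Using repeated squaring. (-6) ≡ 67 (mod 73). 38 = 32 + 4 + 2 (binary 100110). Repeated squaring mod 73: 67^1 ≡ 67; 67^2 ≡ 67² = 4489 ≡ 36; 67^4 ≡ 36² = 1296 ≡ 55; 67^8 ≡ 55² = 3025 ≡ 32; 67^16 ≡ 32² = 1024 ≡ 2; 67^32 ≡ 2² = 4 ≡ 4. Multiply: (-6)^38 ≡ 67^32 × 67^4 × 67^2 ≡ 4 × 55 × 36 (mod 73): 4 × 55 = 220 ≡ 1; 1 × 36 = 36 ≡ 36. So (-6)^38 ≡ 36 (mod 73).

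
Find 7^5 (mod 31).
5 = 4 + 1 (binary 101). Repeated squaring mod 31: 7^1 ≡ 7; 7^2 ≡ 7² = 49 ≡ 18; 7^4 ≡ 18² = 324 ≡ 14. Multiply: 7^5 = 7^4 × 7^1 ≡ 14 × 7 (mod 31): 14 × 7 = 98 ≡ 5. So 7^5 ≡ 5 (mod 31).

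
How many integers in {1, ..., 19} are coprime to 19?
18

Prime factorization: 19 = 19
Using the formula φ(n) = n × Π(1 - 1/p) for each prime factor p:
φ(19) = 19 × (1 - 1/19)
φ(19) = 18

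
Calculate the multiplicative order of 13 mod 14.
Powers of 13 mod 14: 13^1≡13, 13^2≡1. Order = 2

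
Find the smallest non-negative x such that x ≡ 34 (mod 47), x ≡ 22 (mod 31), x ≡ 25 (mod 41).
10562

Using the Chinese Remainder Theorem:
M = product of moduli = 59737
For equation 1: M_1 = 1271, 1271 ≡ 2 (mod 47), inverse of 1271 mod 47 is 24 (check: 2 × 24 = 48 ≡ 1 (mod 47))
For equation 2: M_2 = 1927, 1927 ≡ 5 (mod 31), inverse of 1927 mod 31 is 25 (check: 5 × 25 = 125 ≡ 1 (mod 31))
For equation 3: M_3 = 1457, 1457 ≡ 22 (mod 41), inverse of 1457 mod 41 is 28 (check: 22 × 28 = 616 ≡ 1 (mod 41))
Combine: x ≡ Σ r_i×M_i×(M_i⁻¹ mod m_i) = 34×1271×24 + 22×1927×25 + 25×1457×28 = 1037136 + 1059850 + 1019900 = 3116886
3116886 mod 59737 = 10562
x ≡ 10562 (mod 59737)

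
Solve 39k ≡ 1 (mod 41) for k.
39^(-1) ≡ 20 (mod 41). Verification: 39 × 20 = 780 ≡ 1 (mod 41)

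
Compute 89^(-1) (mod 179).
89^(-1) ≡ 177 (mod 179). Verification: 89 × 177 = 15753 ≡ 1 (mod 179)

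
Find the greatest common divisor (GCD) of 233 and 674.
1

Using the Euclidean algorithm:
233 = 0 × 674 + 233
674 = 2 × 233 + 208
233 = 1 × 208 + 25
208 = 8 × 25 + 8
25 = 3 × 8 + 1
8 = 8 × 1 + 0

GCD(233, 674) = 1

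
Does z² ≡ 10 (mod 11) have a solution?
By Euler's criterion: 10^{5} ≡ 10 (mod 11). Since this equals -1 (≡ 10), 10 is not a QR.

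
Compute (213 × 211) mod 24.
15

(213 × 211) = 44943
44943 mod 24 = 15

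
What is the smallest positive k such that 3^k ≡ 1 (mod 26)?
Powers of 3 mod 26: 3^1≡3, 3^2≡9, 3^3≡1. Order = 3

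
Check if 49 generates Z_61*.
p - 1 = 60 has prime divisors 2, 3, 5. Check 49^(60/q) mod 61 for each: 49^(60/2) = 49^30 ≡ 1, 49^(60/3) = 49^20 ≡ 13, 49^(60/5) = 49^12 ≡ 58 (mod 61). Since 49^30 ≡ 1 (mod 61), the order of 49 divides 30 (in fact the order is 30) ≠ 60, so it is not a primitive root.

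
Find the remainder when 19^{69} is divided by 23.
By Fermat: 19^{22} ≡ 1 (mod 23). 69 = 3×22 + 3. So 19^{69} ≡ 19^{3} ≡ 5 (mod 23)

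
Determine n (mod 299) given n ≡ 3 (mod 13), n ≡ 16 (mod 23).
16

Using the Chinese Remainder Theorem:
M = product of moduli = 299
For equation 1: M_1 = 23, 23 ≡ 10 (mod 13), inverse of 23 mod 13 is 4 (check: 10 × 4 = 40 ≡ 1 (mod 13))
For equation 2: M_2 = 13, 13 ≡ 13 (mod 23), inverse of 13 mod 23 is 16 (check: 13 × 16 = 208 ≡ 1 (mod 23))
Combine: n ≡ Σ r_i×M_i×(M_i⁻¹ mod m_i) = 3×23×4 + 16×13×16 = 276 + 3328 = 3604
3604 mod 299 = 16
n ≡ 16 (mod 299)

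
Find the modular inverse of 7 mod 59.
7^(-1) ≡ 17 (mod 59). Verification: 7 × 17 = 119 ≡ 1 (mod 59)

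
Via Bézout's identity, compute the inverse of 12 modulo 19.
Extended GCD: 12(8) + 19(-5) = 1. So 12^(-1) ≡ 8 ≡ 8 (mod 19). Verify: 12 × 8 = 96 ≡ 1 (mod 19)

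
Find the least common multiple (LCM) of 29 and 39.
1131

First find GCD(29, 39) using the Euclidean algorithm:
29 = 0 × 39 + 29
39 = 1 × 29 + 10
29 = 2 × 10 + 9
10 = 1 × 9 + 1
9 = 9 × 1 + 0
GCD(29, 39) = 1

LCM formula: LCM(a, b) = (a × b) / GCD(a, b)
LCM(29, 39) = (29 × 39) / 1
LCM(29, 39) = 1131 / 1
LCM(29, 39) = 1131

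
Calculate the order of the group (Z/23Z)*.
22

Prime factorization: 23 = 23
Using the formula φ(n) = n × Π(1 - 1/p) for each prime factor p:
φ(23) = 23 × (1 - 1/23)
φ(23) = 22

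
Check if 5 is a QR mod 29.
By Euler's criterion: 5^{14} ≡ 1 (mod 29). Since this equals 1, 5 is a QR.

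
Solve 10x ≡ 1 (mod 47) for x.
10^(-1) ≡ 33 (mod 47). Verification: 10 × 33 = 330 ≡ 1 (mod 47)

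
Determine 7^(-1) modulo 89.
7^(-1) ≡ 51 (mod 89). Verification: 7 × 51 = 357 ≡ 1 (mod 89)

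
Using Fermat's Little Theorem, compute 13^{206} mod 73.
61

By Fermat's Little Theorem, a^(p-1) ≡ 1 (mod p) for prime p and gcd(a, p) = 1
Here p = 73, so 13^72 ≡ 1 (mod 73)
We can reduce the exponent: 206 mod 72 = 62
So 13^206 ≡ 13^62 (mod 73)
Computing: 13^62 mod 73 = 61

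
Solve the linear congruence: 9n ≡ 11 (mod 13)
7

Since gcd(9, 13) = 1 divides 11, a solution exists.
Multiply both sides by the inverse of 9 mod 13:
  9^(-1) mod 13 = 3
  x ≡ 3 × 11 ≡ 33 ≡ 7 (mod 13)
Verification: 9 × 7 = 63 = 4 × 13 + 11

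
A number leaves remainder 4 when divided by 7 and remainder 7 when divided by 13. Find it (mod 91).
M = 7 × 13 = 91. M₁ = 13, y₁ ≡ 6 (mod 7). M₂ = 7, y₂ ≡ 2 (mod 13). x = 4×13×6 + 7×7×2 ≡ 46 (mod 91)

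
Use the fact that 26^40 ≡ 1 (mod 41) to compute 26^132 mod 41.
By Fermat: 26^{40} ≡ 1 (mod 41). 132 = 3×40 + 12. So 26^{132} ≡ 26^{12} ≡ 25 (mod 41)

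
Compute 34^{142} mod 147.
127

Using successive squaring:
Binary expansion of 142: 10001110
Powers of 34 mod 147 (each is the square of the previous):
  34^1 ≡ 34 (mod 147)
  34^2 ≡ 34² = 1156 ≡ 127 (mod 147)
  34^4 ≡ 127² = 16129 ≡ 106 (mod 147)
  34^8 ≡ 106² = 11236 ≡ 64 (mod 147)
  34^16 ≡ 64² = 4096 ≡ 127 (mod 147)
  34^32 ≡ 127² = 16129 ≡ 106 (mod 147)
  34^64 ≡ 106² = 11236 ≡ 64 (mod 147)
  34^128 ≡ 64² = 4096 ≡ 127 (mod 147)
142 = 128 + 8 + 4 + 2, so 34^142 = 34^128 × 34^8 × 34^4 × 34^2 ≡ 127 × 64 × 106 × 127 (mod 147)
Multiplying step by step:
  127 × 64 = 8128 ≡ 43 (mod 147)
  43 × 106 = 4558 ≡ 1 (mod 147)
  1 × 127 = 127 ≡ 127 (mod 147)
Result: 34^142 ≡ 127 (mod 147)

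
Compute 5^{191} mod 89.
21

Using successive squaring:
Binary expansion of 191: 10111111
Powers of 5 mod 89 (each is the square of the previous):
  5^1 ≡ 5 (mod 89)
  5^2 ≡ 5² = 25 ≡ 25 (mod 89)
  5^4 ≡ 25² = 625 ≡ 2 (mod 89)
  5^8 ≡ 2² = 4 ≡ 4 (mod 89)
  5^16 ≡ 4² = 16 ≡ 16 (mod 89)
  5^32 ≡ 16² = 256 ≡ 78 (mod 89)
  5^64 ≡ 78² = 6084 ≡ 32 (mod 89)
  5^128 ≡ 32² = 1024 ≡ 45 (mod 89)
191 = 128 + 32 + 16 + 8 + 4 + 2 + 1, so 5^191 = 5^128 × 5^32 × 5^16 × 5^8 × 5^4 × 5^2 × 5^1 ≡ 45 × 78 × 16 × 4 × 2 × 25 × 5 (mod 89)
Multiplying step by step:
  45 × 78 = 3510 ≡ 39 (mod 89)
  39 × 16 = 624 ≡ 1 (mod 89)
  1 × 4 = 4 ≡ 4 (mod 89)
  4 × 2 = 8 ≡ 8 (mod 89)
  8 × 25 = 200 ≡ 22 (mod 89)
  22 × 5 = 110 ≡ 21 (mod 89)
Result: 5^191 ≡ 21 (mod 89)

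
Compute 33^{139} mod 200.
97

Using successive squaring:
Binary expansion of 139: 10001011
Powers of 33 mod 200 (each is the square of the previous):
  33^1 ≡ 33 (mod 200)
  33^2 ≡ 33² = 1089 ≡ 89 (mod 200)
  33^4 ≡ 89² = 7921 ≡ 121 (mod 200)
  33^8 ≡ 121² = 14641 ≡ 41 (mod 200)
  33^16 ≡ 41² = 1681 ≡ 81 (mod 200)
  33^32 ≡ 81² = 6561 ≡ 161 (mod 200)
  33^64 ≡ 161² = 25921 ≡ 121 (mod 200)
  33^128 ≡ 121² = 14641 ≡ 41 (mod 200)
139 = 128 + 8 + 2 + 1, so 33^139 = 33^128 × 33^8 × 33^2 × 33^1 ≡ 41 × 41 × 89 × 33 (mod 200)
Multiplying step by step:
  41 × 41 = 1681 ≡ 81 (mod 200)
  81 × 89 = 7209 ≡ 9 (mod 200)
  9 × 33 = 297 ≡ 97 (mod 200)
Result: 33^139 ≡ 97 (mod 200)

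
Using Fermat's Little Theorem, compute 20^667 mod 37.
By Fermat: 20^{36} ≡ 1 (mod 37). 667 ≡ 19 (mod 36). So 20^{667} ≡ 20^{19} ≡ 17 (mod 37)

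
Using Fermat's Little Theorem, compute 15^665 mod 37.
By Fermat: 15^{36} ≡ 1 (mod 37). 665 ≡ 17 (mod 36). So 15^{665} ≡ 15^{17} ≡ 32 (mod 37)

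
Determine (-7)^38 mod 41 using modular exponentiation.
Using repeated squaring. (-7) ≡ 34 (mod 41). 38 = 32 + 4 + 2 (binary 100110). Repeated squaring mod 41: 34^1 ≡ 34; 34^2 ≡ 34² = 1156 ≡ 8; 34^4 ≡ 8² = 64 ≡ 23; 34^8 ≡ 23² = 529 ≡ 37; 34^16 ≡ 37² = 1369 ≡ 16; 34^32 ≡ 16² = 256 ≡ 10. Multiply: (-7)^38 ≡ 34^32 × 34^4 × 34^2 ≡ 10 × 23 × 8 (mod 41): 10 × 23 = 230 ≡ 25; 25 × 8 = 200 ≡ 36. So (-7)^38 ≡ 36 (mod 41).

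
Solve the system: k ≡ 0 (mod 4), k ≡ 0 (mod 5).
M = 4 × 5 = 20. M₁ = 5, y₁ ≡ 1 (mod 4). M₂ = 4, y₂ ≡ 4 (mod 5). k = 0×5×1 + 0×4×4 ≡ 0 (mod 20)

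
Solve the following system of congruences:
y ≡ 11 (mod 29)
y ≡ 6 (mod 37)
968

Using the Chinese Remainder Theorem:
M = product of moduli = 1073
For equation 1: M_1 = 37, 37 ≡ 8 (mod 29), inverse of 37 mod 29 is 11 (check: 8 × 11 = 88 ≡ 1 (mod 29))
For equation 2: M_2 = 29, 29 ≡ 29 (mod 37), inverse of 29 mod 37 is 23 (check: 29 × 23 = 667 ≡ 1 (mod 37))
Combine: y ≡ Σ r_i×M_i×(M_i⁻¹ mod m_i) = 11×37×11 + 6×29×23 = 4477 + 4002 = 8479
8479 mod 1073 = 968
y ≡ 968 (mod 1073)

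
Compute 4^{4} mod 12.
4

Using successive squaring:
Binary expansion of 4: 100
Powers of 4 mod 12 (each is the square of the previous):
  4^1 ≡ 4 (mod 12)
  4^2 ≡ 4² = 16 ≡ 4 (mod 12)
  4^4 ≡ 4² = 16 ≡ 4 (mod 12)
4 is a power of 2, so 4^4 is the last square: ≡ 4 (mod 12)
Result: 4^4 ≡ 4 (mod 12)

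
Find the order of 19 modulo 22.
Powers of 19 mod 22: 19^1≡19, 19^2≡9, 19^3≡17, 19^4≡15, 19^5≡21, 19^6≡3, 19^7≡13, 19^8≡5, 19^9≡7, 19^10≡1. Order = 10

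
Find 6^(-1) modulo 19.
16

Using Extended Euclidean Algorithm:
gcd(6, 19) = 1
Bezout coefficients: 6 × -3 + 19 × 1 = 1
So 6 × -3 ≡ 1 (mod 19)
The inverse is -3 mod 19 = 16
Verification: 6 × 16 = 96 = 5 × 19 + 1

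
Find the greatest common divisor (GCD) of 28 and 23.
1

Using the Euclidean algorithm:
28 = 1 × 23 + 5
23 = 4 × 5 + 3
5 = 1 × 3 + 2
3 = 1 × 2 + 1
2 = 2 × 1 + 0

GCD(28, 23) = 1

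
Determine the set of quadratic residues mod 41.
QRs mod 41: {1, 2, 4, 5, 8, 9, 10, 16, 18, 20, 21, 23, 25, 31, 32, 33, 36, 37, 39, 40}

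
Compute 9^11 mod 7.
Using Fermat: 9^{6} ≡ 1 (mod 7). 11 ≡ 5 (mod 6). So 9^{11} ≡ 9^{5} ≡ 4 (mod 7)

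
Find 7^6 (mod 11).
6 = 4 + 2 (binary 110). Repeated squaring mod 11: 7^1 ≡ 7; 7^2 ≡ 7² = 49 ≡ 5; 7^4 ≡ 5² = 25 ≡ 3. Multiply: 7^6 = 7^4 × 7^2 ≡ 3 × 5 (mod 11): 3 × 5 = 15 ≡ 4. So 7^6 ≡ 4 (mod 11).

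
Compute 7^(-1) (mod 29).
7^(-1) ≡ 25 (mod 29). Verification: 7 × 25 = 175 ≡ 1 (mod 29)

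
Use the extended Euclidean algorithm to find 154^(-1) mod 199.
Extended GCD: 154(84) + 199(-65) = 1. So 154^(-1) ≡ 84 ≡ 84 (mod 199). Verify: 154 × 84 = 12936 ≡ 1 (mod 199)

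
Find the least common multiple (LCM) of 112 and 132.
3696

First find GCD(112, 132) using the Euclidean algorithm:
112 = 0 × 132 + 112
132 = 1 × 112 + 20
112 = 5 × 20 + 12
20 = 1 × 12 + 8
12 = 1 × 8 + 4
8 = 2 × 4 + 0
GCD(112, 132) = 4

LCM formula: LCM(a, b) = (a × b) / GCD(a, b)
LCM(112, 132) = (112 × 132) / 4
LCM(112, 132) = 14784 / 4
LCM(112, 132) = 3696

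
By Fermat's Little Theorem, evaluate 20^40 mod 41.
By Fermat's Little Theorem, 20^{40} ≡ 1 (mod 41) since 41 is prime and gcd(20, 41) = 1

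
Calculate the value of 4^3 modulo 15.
3 = 2 + 1 (binary 11). Repeated squaring mod 15: 4^1 ≡ 4; 4^2 ≡ 4² = 16 ≡ 1. Multiply: 4^3 = 4^2 × 4^1 ≡ 1 × 4 (mod 15): 1 × 4 = 4 ≡ 4. So 4^3 ≡ 4 (mod 15).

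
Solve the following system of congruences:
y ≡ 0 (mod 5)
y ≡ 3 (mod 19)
60

Using the Chinese Remainder Theorem:
M = product of moduli = 95
For equation 1: M_1 = 19, 19 ≡ 4 (mod 5), inverse of 19 mod 5 is 4 (check: 4 × 4 = 16 ≡ 1 (mod 5))
For equation 2: M_2 = 5, 5 ≡ 5 (mod 19), inverse of 5 mod 19 is 4 (check: 5 × 4 = 20 ≡ 1 (mod 19))
Combine: y ≡ Σ r_i×M_i×(M_i⁻¹ mod m_i) = 0×19×4 + 3×5×4 = 0 + 60 = 60
60 mod 95 = 60
y ≡ 60 (mod 95)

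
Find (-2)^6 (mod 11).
(-2) ≡ 9 (mod 11). 6 = 4 + 2 (binary 110). Repeated squaring mod 11: 9^1 ≡ 9; 9^2 ≡ 9² = 81 ≡ 4; 9^4 ≡ 4² = 16 ≡ 5. Multiply: (-2)^6 ≡ 9^4 × 9^2 ≡ 5 × 4 (mod 11): 5 × 4 = 20 ≡ 9. So (-2)^6 ≡ 9 (mod 11).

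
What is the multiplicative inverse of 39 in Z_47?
41

Using Extended Euclidean Algorithm:
gcd(39, 47) = 1
Bezout coefficients: 39 × -6 + 47 × 5 = 1
So 39 × -6 ≡ 1 (mod 47)
The inverse is -6 mod 47 = 41
Verification: 39 × 41 = 1599 = 34 × 47 + 1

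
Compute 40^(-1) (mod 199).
40^(-1) ≡ 5 (mod 199). Verification: 40 × 5 = 200 ≡ 1 (mod 199)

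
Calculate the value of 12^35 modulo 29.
Using Fermat: 12^{28} ≡ 1 (mod 29). 35 ≡ 7 (mod 28). So 12^{35} ≡ 12^{7} ≡ 17 (mod 29)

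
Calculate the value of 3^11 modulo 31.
Using repeated squaring. 11 = 8 + 2 + 1 (binary 1011). Repeated squaring mod 31: 3^1 ≡ 3; 3^2 ≡ 3² = 9 ≡ 9; 3^4 ≡ 9² = 81 ≡ 19; 3^8 ≡ 19² = 361 ≡ 20. Multiply: 3^11 = 3^8 × 3^2 × 3^1 ≡ 20 × 9 × 3 (mod 31): 20 × 9 = 180 ≡ 25; 25 × 3 = 75 ≡ 13. So 3^11 ≡ 13 (mod 31).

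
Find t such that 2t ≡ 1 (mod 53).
2^(-1) ≡ 27 (mod 53). Verification: 2 × 27 = 54 ≡ 1 (mod 53)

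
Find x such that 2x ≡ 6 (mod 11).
3

Since gcd(2, 11) = 1 divides 6, a solution exists.
Multiply both sides by the inverse of 2 mod 11:
  2^(-1) mod 11 = 6
  x ≡ 6 × 6 ≡ 36 ≡ 3 (mod 11)
Verification: 2 × 3 = 6 = 0 × 11 + 6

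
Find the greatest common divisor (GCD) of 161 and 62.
1

Using the Euclidean algorithm:
161 = 2 × 62 + 37
62 = 1 × 37 + 25
37 = 1 × 25 + 12
25 = 2 × 12 + 1
12 = 12 × 1 + 0

GCD(161, 62) = 1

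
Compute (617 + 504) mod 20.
1

(617 + 504) = 1121
1121 mod 20 = 1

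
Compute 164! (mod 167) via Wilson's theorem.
(166)! = (164)! × (165) × (166) ≡ -1 (mod 167). So (164)! ≡ -1 × [(166)(165)]^(-1) ≡ 83 (mod 167)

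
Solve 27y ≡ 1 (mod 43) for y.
8

Using Extended Euclidean Algorithm:
gcd(27, 43) = 1
Bezout coefficients: 27 × 8 + 43 × -5 = 1
So 27 × 8 ≡ 1 (mod 43)
The inverse is 8 mod 43 = 8
Verification: 27 × 8 = 216 = 5 × 43 + 1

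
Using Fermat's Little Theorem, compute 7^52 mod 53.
By Fermat's Little Theorem, 7^{52} ≡ 1 (mod 53) since 53 is prime and gcd(7, 53) = 1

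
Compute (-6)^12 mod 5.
Using Fermat: (-6)^{4} ≡ 1 (mod 5). 12 ≡ 0 (mod 4). So (-6)^{12} ≡ (-6)^{0} ≡ 1 (mod 5)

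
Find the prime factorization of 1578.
2 × 3 × 263

Divide by primes starting from smallest:
1578 ÷ 2 = 789
789 ÷ 3 = 263
263 ÷ 263 = 1

1578 = 2 × 3 × 263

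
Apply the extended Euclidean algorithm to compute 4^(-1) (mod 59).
Extended GCD: 4(15) + 59(-1) = 1. So 4^(-1) ≡ 15 ≡ 15 (mod 59). Verify: 4 × 15 = 60 ≡ 1 (mod 59)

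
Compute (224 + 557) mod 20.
1

(224 + 557) = 781
781 mod 20 = 1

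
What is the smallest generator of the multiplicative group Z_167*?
p - 1 = 166 has prime divisors 2, 83. h is a primitive root mod 167 iff h^(166/q) ≢ 1 (mod 167) for each such q.
h = 2: 2^83 ≡ 1, 2^2 ≡ 4 (mod 167); 2^83 ≡ 1, so not a primitive root.
h = 3: 3^83 ≡ 1, 3^2 ≡ 9 (mod 167); 3^83 ≡ 1, so not a primitive root.
h = 4: 4^83 ≡ 1, 4^2 ≡ 16 (mod 167); 4^83 ≡ 1, so not a primitive root.
h = 5: 5^83 ≡ 166, 5^2 ≡ 25 (mod 167); none is 1, so 5 has order 166 and is a primitive root.
The smallest primitive root mod 167 is g = 5.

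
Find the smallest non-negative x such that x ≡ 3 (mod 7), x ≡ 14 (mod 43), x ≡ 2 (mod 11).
1949

Using the Chinese Remainder Theorem:
M = product of moduli = 3311
For equation 1: M_1 = 473, 473 ≡ 4 (mod 7), inverse of 473 mod 7 is 2 (check: 4 × 2 = 8 ≡ 1 (mod 7))
For equation 2: M_2 = 77, 77 ≡ 34 (mod 43), inverse of 77 mod 43 is 19 (check: 34 × 19 = 646 ≡ 1 (mod 43))
For equation 3: M_3 = 301, 301 ≡ 4 (mod 11), inverse of 301 mod 11 is 3 (check: 4 × 3 = 12 ≡ 1 (mod 11))
Combine: x ≡ Σ r_i×M_i×(M_i⁻¹ mod m_i) = 3×473×2 + 14×77×19 + 2×301×3 = 2838 + 20482 + 1806 = 25126
25126 mod 3311 = 1949
x ≡ 1949 (mod 3311)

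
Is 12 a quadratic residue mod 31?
By Euler's criterion: 12^{15} ≡ 30 (mod 31). Since this equals -1 (≡ 30), 12 is not a QR.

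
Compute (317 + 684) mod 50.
1

(317 + 684) = 1001
1001 mod 50 = 1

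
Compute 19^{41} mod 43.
34

Using successive squaring:
Binary expansion of 41: 101001
Powers of 19 mod 43 (each is the square of the previous):
  19^1 ≡ 19 (mod 43)
  19^2 ≡ 19² = 361 ≡ 17 (mod 43)
  19^4 ≡ 17² = 289 ≡ 31 (mod 43)
  19^8 ≡ 31² = 961 ≡ 15 (mod 43)
  19^16 ≡ 15² = 225 ≡ 10 (mod 43)
  19^32 ≡ 10² = 100 ≡ 14 (mod 43)
41 = 32 + 8 + 1, so 19^41 = 19^32 × 19^8 × 19^1 ≡ 14 × 15 × 19 (mod 43)
Multiplying step by step:
  14 × 15 = 210 ≡ 38 (mod 43)
  38 × 19 = 722 ≡ 34 (mod 43)
Result: 19^41 ≡ 34 (mod 43)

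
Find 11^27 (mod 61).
Using repeated squaring. 27 = 16 + 8 + 2 + 1 (binary 11011). Repeated squaring mod 61: 11^1 ≡ 11; 11^2 ≡ 11² = 121 ≡ 60; 11^4 ≡ 60² = 3600 ≡ 1; 11^8 ≡ 1² = 1 ≡ 1; 11^16 ≡ 1² = 1 ≡ 1. Multiply: 11^27 = 11^16 × 11^8 × 11^2 × 11^1 ≡ 1 × 1 × 60 × 11 (mod 61): 1 × 1 = 1 ≡ 1; 1 × 60 = 60 ≡ 60; 60 × 11 = 660 ≡ 50. So 11^27 ≡ 50 (mod 61).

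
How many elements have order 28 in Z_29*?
Number of primitive roots mod 29 = φ(28) = 12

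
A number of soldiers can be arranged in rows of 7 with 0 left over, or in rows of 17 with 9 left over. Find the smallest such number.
M = 7 × 17 = 119. M₁ = 17, y₁ ≡ 5 (mod 7). M₂ = 7, y₂ ≡ 5 (mod 17). n = 0×17×5 + 9×7×5 ≡ 77 (mod 119). The smallest positive such number is 77.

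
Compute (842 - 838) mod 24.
4

(842 - 838) = 4
4 mod 24 = 4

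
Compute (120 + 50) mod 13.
1

(120 + 50) = 170
170 mod 13 = 1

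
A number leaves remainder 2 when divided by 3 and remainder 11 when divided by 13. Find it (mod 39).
M = 3 × 13 = 39. M₁ = 13, y₁ ≡ 1 (mod 3). M₂ = 3, y₂ ≡ 9 (mod 13). m = 2×13×1 + 11×3×9 ≡ 11 (mod 39)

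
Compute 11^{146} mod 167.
65

Using successive squaring:
Binary expansion of 146: 10010010
Powers of 11 mod 167 (each is the square of the previous):
  11^1 ≡ 11 (mod 167)
  11^2 ≡ 11² = 121 ≡ 121 (mod 167)
  11^4 ≡ 121² = 14641 ≡ 112 (mod 167)
  11^8 ≡ 112² = 12544 ≡ 19 (mod 167)
  11^16 ≡ 19² = 361 ≡ 27 (mod 167)
  11^32 ≡ 27² = 729 ≡ 61 (mod 167)
  11^64 ≡ 61² = 3721 ≡ 47 (mod 167)
  11^128 ≡ 47² = 2209 ≡ 38 (mod 167)
146 = 128 + 16 + 2, so 11^146 = 11^128 × 11^16 × 11^2 ≡ 38 × 27 × 121 (mod 167)
Multiplying step by step:
  38 × 27 = 1026 ≡ 24 (mod 167)
  24 × 121 = 2904 ≡ 65 (mod 167)
Result: 11^146 ≡ 65 (mod 167)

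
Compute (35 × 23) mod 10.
5

(35 × 23) = 805
805 mod 10 = 5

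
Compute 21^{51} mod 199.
93

Using successive squaring:
Binary expansion of 51: 110011
Powers of 21 mod 199 (each is the square of the previous):
  21^1 ≡ 21 (mod 199)
  21^2 ≡ 21² = 441 ≡ 43 (mod 199)
  21^4 ≡ 43² = 1849 ≡ 58 (mod 199)
  21^8 ≡ 58² = 3364 ≡ 180 (mod 199)
  21^16 ≡ 180² = 32400 ≡ 162 (mod 199)
  21^32 ≡ 162² = 26244 ≡ 175 (mod 199)
51 = 32 + 16 + 2 + 1, so 21^51 = 21^32 × 21^16 × 21^2 × 21^1 ≡ 175 × 162 × 43 × 21 (mod 199)
Multiplying step by step:
  175 × 162 = 28350 ≡ 92 (mod 199)
  92 × 43 = 3956 ≡ 175 (mod 199)
  175 × 21 = 3675 ≡ 93 (mod 199)
Result: 21^51 ≡ 93 (mod 199)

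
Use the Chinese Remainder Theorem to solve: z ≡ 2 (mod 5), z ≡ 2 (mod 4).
M = 5 × 4 = 20. M₁ = 4, y₁ ≡ 4 (mod 5). M₂ = 5, y₂ ≡ 1 (mod 4). z = 2×4×4 + 2×5×1 ≡ 2 (mod 20)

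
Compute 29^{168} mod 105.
1

Using successive squaring:
Binary expansion of 168: 10101000
Powers of 29 mod 105 (each is the square of the previous):
  29^1 ≡ 29 (mod 105)
  29^2 ≡ 29² = 841 ≡ 1 (mod 105)
  29^4 ≡ 1² = 1 ≡ 1 (mod 105)
  29^8 ≡ 1² = 1 ≡ 1 (mod 105)
  29^16 ≡ 1² = 1 ≡ 1 (mod 105)
  29^32 ≡ 1² = 1 ≡ 1 (mod 105)
  29^64 ≡ 1² = 1 ≡ 1 (mod 105)
  29^128 ≡ 1² = 1 ≡ 1 (mod 105)
168 = 128 + 32 + 8, so 29^168 = 29^128 × 29^32 × 29^8 ≡ 1 × 1 × 1 (mod 105)
Multiplying step by step:
  1 × 1 = 1 ≡ 1 (mod 105)
  1 × 1 = 1 ≡ 1 (mod 105)
Result: 29^168 ≡ 1 (mod 105)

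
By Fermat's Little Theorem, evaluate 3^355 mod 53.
By Fermat: 3^{52} ≡ 1 (mod 53). 355 = 6×52 + 43. So 3^{355} ≡ 3^{43} ≡ 8 (mod 53)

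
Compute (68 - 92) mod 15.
6

(68 - 92) = -24
-24 mod 15 = 6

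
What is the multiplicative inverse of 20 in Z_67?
20^(-1) ≡ 57 (mod 67). Verification: 20 × 57 = 1140 ≡ 1 (mod 67)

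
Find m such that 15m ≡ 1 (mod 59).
15^(-1) ≡ 4 (mod 59). Verification: 15 × 4 = 60 ≡ 1 (mod 59)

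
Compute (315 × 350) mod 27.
9

(315 × 350) = 110250
110250 mod 27 = 9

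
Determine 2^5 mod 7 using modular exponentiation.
5 = 4 + 1 (binary 101). Repeated squaring mod 7: 2^1 ≡ 2; 2^2 ≡ 2² = 4 ≡ 4; 2^4 ≡ 4² = 16 ≡ 2. Multiply: 2^5 = 2^4 × 2^1 ≡ 2 × 2 (mod 7): 2 × 2 = 4 ≡ 4. So 2^5 ≡ 4 (mod 7).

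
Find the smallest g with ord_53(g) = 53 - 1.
p - 1 = 52 has prime divisors 2, 13. h is a primitive root mod 53 iff h^(52/q) ≢ 1 (mod 53) for each such q.
h = 2: 2^26 ≡ 52, 2^4 ≡ 16 (mod 53); none is 1, so 2 has order 52 and is a primitive root.
The smallest primitive root mod 53 is g = 2.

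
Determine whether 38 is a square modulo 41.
By Euler's criterion: 38^{20} ≡ 40 (mod 41). Since this equals -1 (≡ 40), 38 is not a QR.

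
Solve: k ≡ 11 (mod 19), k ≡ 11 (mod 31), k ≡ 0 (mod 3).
M = 19 × 31 × 3 = 1767. M₁ = 93, y₁ ≡ 9 (mod 19). M₂ = 57, y₂ ≡ 6 (mod 31). M₃ = 589, y₃ ≡ 1 (mod 3). k = 11×93×9 + 11×57×6 + 0×589×1 ≡ 600 (mod 1767)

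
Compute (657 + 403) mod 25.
10

(657 + 403) = 1060
1060 mod 25 = 10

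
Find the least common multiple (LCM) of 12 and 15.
60

First find GCD(12, 15) using the Euclidean algorithm:
12 = 0 × 15 + 12
15 = 1 × 12 + 3
12 = 4 × 3 + 0
GCD(12, 15) = 3

LCM formula: LCM(a, b) = (a × b) / GCD(a, b)
LCM(12, 15) = (12 × 15) / 3
LCM(12, 15) = 180 / 3
LCM(12, 15) = 60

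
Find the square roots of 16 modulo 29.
The square roots of 16 mod 29 are 25 and 4. Verify: 25² = 625 ≡ 16 (mod 29)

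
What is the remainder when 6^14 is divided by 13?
Using Fermat: 6^{12} ≡ 1 (mod 13). 14 ≡ 2 (mod 12). So 6^{14} ≡ 6^{2} ≡ 10 (mod 13)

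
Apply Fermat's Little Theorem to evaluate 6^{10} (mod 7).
1

By Fermat's Little Theorem, a^(p-1) ≡ 1 (mod p) for prime p and gcd(a, p) = 1
Here p = 7, so 6^6 ≡ 1 (mod 7)
We can reduce the exponent: 10 mod 6 = 4
So 6^10 ≡ 6^4 (mod 7)
Computing: 6^4 mod 7 = 1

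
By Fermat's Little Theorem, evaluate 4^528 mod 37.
By Fermat: 4^{36} ≡ 1 (mod 37). 528 ≡ 24 (mod 36). So 4^{528} ≡ 4^{24} ≡ 26 (mod 37)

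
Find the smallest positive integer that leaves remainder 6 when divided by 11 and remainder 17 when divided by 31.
M = 11 × 31 = 341. M₁ = 31, y₁ ≡ 5 (mod 11). M₂ = 11, y₂ ≡ 17 (mod 31). n = 6×31×5 + 17×11×17 ≡ 17 (mod 341). The smallest positive such number is 17.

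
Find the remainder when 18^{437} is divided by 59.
By Fermat: 18^{58} ≡ 1 (mod 59). 437 = 7×58 + 31. So 18^{437} ≡ 18^{31} ≡ 30 (mod 59)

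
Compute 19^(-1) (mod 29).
19^(-1) ≡ 26 (mod 29). Verification: 19 × 26 = 494 ≡ 1 (mod 29)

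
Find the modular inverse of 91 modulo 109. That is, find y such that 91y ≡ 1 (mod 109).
6

Using Extended Euclidean Algorithm:
gcd(91, 109) = 1
Bezout coefficients: 91 × 6 + 109 × -5 = 1
So 91 × 6 ≡ 1 (mod 109)
The inverse is 6 mod 109 = 6
Verification: 91 × 6 = 546 = 5 × 109 + 1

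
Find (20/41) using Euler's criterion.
(20/41) = 20^{20} mod 41 = 1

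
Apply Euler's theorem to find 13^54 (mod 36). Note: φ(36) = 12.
By Euler: 13^{12} ≡ 1 (mod 36) since gcd(13, 36) = 1. 54 = 4×12 + 6. So 13^{54} ≡ 13^{6} ≡ 1 (mod 36)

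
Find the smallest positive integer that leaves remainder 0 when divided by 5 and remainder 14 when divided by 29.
M = 5 × 29 = 145. M₁ = 29, y₁ ≡ 4 (mod 5). M₂ = 5, y₂ ≡ 6 (mod 29). x = 0×29×4 + 14×5×6 ≡ 130 (mod 145). The smallest positive such number is 130.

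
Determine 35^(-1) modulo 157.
35^(-1) ≡ 9 (mod 157). Verification: 35 × 9 = 315 ≡ 1 (mod 157)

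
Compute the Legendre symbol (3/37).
(3/37) = 3^{18} mod 37 = 1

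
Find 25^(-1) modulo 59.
26

Using Extended Euclidean Algorithm:
gcd(25, 59) = 1
Bezout coefficients: 25 × 26 + 59 × -11 = 1
So 25 × 26 ≡ 1 (mod 59)
The inverse is 26 mod 59 = 26
Verification: 25 × 26 = 650 = 11 × 59 + 1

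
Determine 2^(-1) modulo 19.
2^(-1) ≡ 10 (mod 19). Verification: 2 × 10 = 20 ≡ 1 (mod 19)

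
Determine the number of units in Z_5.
4

Prime factorization: 5 = 5
Using the formula φ(n) = n × Π(1 - 1/p) for each prime factor p:
φ(5) = 5 × (1 - 1/5)
φ(5) = 4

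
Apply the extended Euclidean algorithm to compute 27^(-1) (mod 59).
Extended GCD: 27(-24) + 59(11) = 1. So 27^(-1) ≡ 35 ≡ 35 (mod 59). Verify: 27 × 35 = 945 ≡ 1 (mod 59)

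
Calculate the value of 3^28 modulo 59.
Using repeated squaring. 28 = 16 + 8 + 4 (binary 11100). Repeated squaring mod 59: 3^1 ≡ 3; 3^2 ≡ 3² = 9 ≡ 9; 3^4 ≡ 9² = 81 ≡ 22; 3^8 ≡ 22² = 484 ≡ 12; 3^16 ≡ 12² = 144 ≡ 26. Multiply: 3^28 = 3^16 × 3^8 × 3^4 ≡ 26 × 12 × 22 (mod 59): 26 × 12 = 312 ≡ 17; 17 × 22 = 374 ≡ 20. So 3^28 ≡ 20 (mod 59).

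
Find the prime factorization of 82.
2 × 41

Divide by primes starting from smallest:
82 ÷ 2 = 41
41 ÷ 41 = 1

82 = 2 × 41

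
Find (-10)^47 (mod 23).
Using Fermat: (-10)^{22} ≡ 1 (mod 23). 47 ≡ 3 (mod 22). So (-10)^{47} ≡ (-10)^{3} ≡ 12 (mod 23)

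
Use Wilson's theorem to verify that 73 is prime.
(72)! mod 73 = 72. Since this equals -1 (mod 73), Wilson confirms 73 is prime.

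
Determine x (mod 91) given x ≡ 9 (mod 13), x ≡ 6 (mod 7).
48

Using the Chinese Remainder Theorem:
M = product of moduli = 91
For equation 1: M_1 = 7, 7 ≡ 7 (mod 13), inverse of 7 mod 13 is 2 (check: 7 × 2 = 14 ≡ 1 (mod 13))
For equation 2: M_2 = 13, 13 ≡ 6 (mod 7), inverse of 13 mod 7 is 6 (check: 6 × 6 = 36 ≡ 1 (mod 7))
Combine: x ≡ Σ r_i×M_i×(M_i⁻¹ mod m_i) = 9×7×2 + 6×13×6 = 126 + 468 = 594
594 mod 91 = 48
x ≡ 48 (mod 91)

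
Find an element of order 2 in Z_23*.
22 has order 2 mod 23 since 22^{2} ≡ 1 (mod 23) and no smaller power works.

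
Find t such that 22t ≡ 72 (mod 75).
51

Since gcd(22, 75) = 1 divides 72, a solution exists.
Multiply both sides by the inverse of 22 mod 75:
  22^(-1) mod 75 = 58
  x ≡ 58 × 72 ≡ 4176 ≡ 51 (mod 75)
Verification: 22 × 51 = 1122 = 14 × 75 + 72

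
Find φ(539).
420

Prime factorization: 539 = 7^2 × 11
Using the formula φ(n) = n × Π(1 - 1/p) for each prime factor p:
φ(539) = 539 × (1 - 1/7) × (1 - 1/11)
φ(539) = 420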